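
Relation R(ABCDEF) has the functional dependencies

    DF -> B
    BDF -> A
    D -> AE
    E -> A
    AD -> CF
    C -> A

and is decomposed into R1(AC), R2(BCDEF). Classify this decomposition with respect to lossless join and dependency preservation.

Lossless test: (C)⁺ = {AC}, which contains all of one fragment — lossless.
Dependency preservation: the restricted closure of {E} across the fragments never reaches {A}, so E → A cannot be enforced without a join — not preserved.

lossless but not dependency-preserving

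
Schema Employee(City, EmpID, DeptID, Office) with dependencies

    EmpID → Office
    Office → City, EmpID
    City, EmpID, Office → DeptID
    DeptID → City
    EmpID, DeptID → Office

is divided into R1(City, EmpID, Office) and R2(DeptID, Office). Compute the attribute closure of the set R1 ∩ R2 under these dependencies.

City, EmpID, DeptID, Office

R1 ∩ R2 = {Office}.
Office → City, EmpID applies, adding City, EmpID
City, EmpID, Office → DeptID applies, adding DeptID
Closure: {City, EmpID, DeptID, Office}.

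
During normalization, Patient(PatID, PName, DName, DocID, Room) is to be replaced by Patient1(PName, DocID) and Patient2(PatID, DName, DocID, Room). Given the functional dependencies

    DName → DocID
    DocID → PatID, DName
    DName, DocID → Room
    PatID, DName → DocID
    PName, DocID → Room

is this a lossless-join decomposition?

Yes

Common attributes: Patient1 ∩ Patient2 = {DocID}.
Closure of {DocID}: DocID → PatID, DName applies, adding PatID, DName; DName, DocID → Room applies, adding Room. So (DocID)⁺ = {PatID, DName, DocID, Room}.
This closure contains every attribute of Patient2, so Patient1 ∩ Patient2 → Patient2. The join is lossless.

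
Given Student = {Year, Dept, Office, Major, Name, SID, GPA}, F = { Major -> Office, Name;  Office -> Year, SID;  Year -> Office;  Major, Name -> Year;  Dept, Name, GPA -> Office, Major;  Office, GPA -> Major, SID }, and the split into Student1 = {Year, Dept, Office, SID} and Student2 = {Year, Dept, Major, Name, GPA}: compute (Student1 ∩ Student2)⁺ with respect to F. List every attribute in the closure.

Student1 ∩ Student2 = {Year, Dept}.
Year → Office applies, adding Office
Office → Year, SID applies, adding SID
Closure: {Year, Dept, Office, SID}.

Year, Dept, Office, SID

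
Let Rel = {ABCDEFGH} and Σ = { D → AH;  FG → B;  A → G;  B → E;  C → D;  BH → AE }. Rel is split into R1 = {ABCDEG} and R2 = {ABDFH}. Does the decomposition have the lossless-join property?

No

Common attributes: R1 ∩ R2 = {ABD}.
Closure of {ABD}: D → AH applies, adding H; A → G applies, adding G; B → E applies, adding E. So (ABD)⁺ = {ABDEGH}.
The closure contains neither all of R1 = {ABCDEG} nor all of R2 = {ABDFH}, so the common attributes are not a superkey of either fragment. The join is lossy.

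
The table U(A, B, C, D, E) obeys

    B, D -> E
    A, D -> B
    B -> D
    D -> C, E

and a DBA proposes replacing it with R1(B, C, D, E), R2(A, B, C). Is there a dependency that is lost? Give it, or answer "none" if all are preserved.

Check A, D → B: no single fragment contains all of {A, B, D}, and the restricted closure of {A, D} across the fragments never reaches {B}.
B, D → E is preserved.
B → D is preserved.
D → C, E is preserved.

A, D -> B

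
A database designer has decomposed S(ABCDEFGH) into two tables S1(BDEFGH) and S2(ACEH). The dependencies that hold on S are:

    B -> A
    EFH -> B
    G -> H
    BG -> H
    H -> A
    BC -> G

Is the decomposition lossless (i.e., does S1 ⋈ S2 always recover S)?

Common attributes: S1 ∩ S2 = {EH}.
Closure of {EH}: H → A applies, adding A. So (EH)⁺ = {AEH}.
The closure contains neither all of S1 = {BDEFGH} nor all of S2 = {ACEH}, so the common attributes are not a superkey of either fragment. The join is lossy.

No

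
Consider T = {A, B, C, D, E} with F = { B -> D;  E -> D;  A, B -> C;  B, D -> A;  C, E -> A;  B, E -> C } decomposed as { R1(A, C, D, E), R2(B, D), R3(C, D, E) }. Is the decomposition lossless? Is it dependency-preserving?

lossy and not dependency-preserving

Lossless test (chase): Rows 1 and 3 agree on C, E; apply C, E→A and equate their A entries. No row becomes fully distinguished — the join is lossy.
Dependency preservation: the restricted closure of {A, B} across the fragments never reaches {C}, so A, B → C cannot be enforced without a join — not preserved.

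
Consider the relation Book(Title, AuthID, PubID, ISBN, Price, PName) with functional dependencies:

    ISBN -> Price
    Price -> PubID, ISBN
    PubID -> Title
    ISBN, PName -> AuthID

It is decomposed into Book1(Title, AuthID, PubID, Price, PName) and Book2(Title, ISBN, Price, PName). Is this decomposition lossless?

Yes

Common attributes: Book1 ∩ Book2 = {Title, Price, PName}.
Closure of {Title, Price, PName}: Price → PubID, ISBN applies, adding PubID, ISBN; ISBN, PName → AuthID applies, adding AuthID. So (Title, Price, PName)⁺ = {Title, AuthID, PubID, ISBN, Price, PName}.
This closure contains every attribute of Book1, so Book1 ∩ Book2 → Book1. The join is lossless.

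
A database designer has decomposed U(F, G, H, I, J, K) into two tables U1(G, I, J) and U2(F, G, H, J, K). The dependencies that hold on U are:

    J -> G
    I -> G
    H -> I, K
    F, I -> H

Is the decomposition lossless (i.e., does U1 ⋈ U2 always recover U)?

Common attributes: U1 ∩ U2 = {G, J}.
No dependency enlarges {G, J}, so (G, J)⁺ = {G, J}.
The closure contains neither all of U1 = {G, I, J} nor all of U2 = {F, G, H, J, K}, so the common attributes are not a superkey of either fragment. The join is lossy.

No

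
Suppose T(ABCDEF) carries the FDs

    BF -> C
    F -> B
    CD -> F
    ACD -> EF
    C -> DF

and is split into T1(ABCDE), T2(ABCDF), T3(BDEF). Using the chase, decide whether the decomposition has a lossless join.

Yes

Chase test. Columns are ABCDEF; row i has aⱼ where attribute j ∈ Ti, else bᵢⱼ.
Initial tableau (one row per fragment):
  row 1: a1 a2 a3 a4 a5 b16
  row 2: a1 a2 a3 a4 b25 a6
  row 3: b31 a2 b33 a4 a5 a6
Rows 2 and 3 agree on BF; apply BF→C and equate their C entries.
Rows 1 and 2 agree on CD; apply CD→F and equate their F entries.
Rows 1 and 2 agree on ACD; apply ACD→EF and equate their EF entries.
Row 1 is now all distinguished symbols — the join is lossless.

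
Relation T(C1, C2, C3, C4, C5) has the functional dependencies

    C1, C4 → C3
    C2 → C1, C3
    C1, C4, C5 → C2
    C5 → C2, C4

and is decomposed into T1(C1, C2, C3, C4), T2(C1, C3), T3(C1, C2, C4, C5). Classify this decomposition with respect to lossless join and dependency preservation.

lossless and dependency-preserving

Lossless test (chase): Rows 1 and 3 agree on C1, C4; apply C1, C4→C3 and equate their C3 entries. Row 3 is now all distinguished symbols — the join is lossless.
Dependency preservation: every FD's attributes lie within a single fragment, so each can be enforced locally — preserved.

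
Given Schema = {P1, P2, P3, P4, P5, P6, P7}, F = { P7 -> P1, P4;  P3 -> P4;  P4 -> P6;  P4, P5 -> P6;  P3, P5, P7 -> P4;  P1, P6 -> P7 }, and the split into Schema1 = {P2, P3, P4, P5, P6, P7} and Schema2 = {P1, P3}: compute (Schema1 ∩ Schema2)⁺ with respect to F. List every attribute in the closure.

Schema1 ∩ Schema2 = {P3}.
P3 → P4 applies, adding P4
P4 → P6 applies, adding P6
Closure: {P3, P4, P6}.

P3, P4, P6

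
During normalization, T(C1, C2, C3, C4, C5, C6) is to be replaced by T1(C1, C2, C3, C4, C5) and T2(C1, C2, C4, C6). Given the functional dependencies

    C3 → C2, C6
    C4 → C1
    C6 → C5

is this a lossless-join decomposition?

No

Common attributes: T1 ∩ T2 = {C1, C2, C4}.
No dependency enlarges {C1, C2, C4}, so (C1, C2, C4)⁺ = {C1, C2, C4}.
The closure contains neither all of T1 = {C1, C2, C3, C4, C5} nor all of T2 = {C1, C2, C4, C6}, so the common attributes are not a superkey of either fragment. The join is lossy.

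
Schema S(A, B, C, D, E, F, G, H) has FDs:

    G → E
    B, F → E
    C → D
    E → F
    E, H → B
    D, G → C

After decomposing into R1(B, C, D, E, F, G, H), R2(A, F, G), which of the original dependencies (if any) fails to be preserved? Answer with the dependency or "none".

G → E lies within R1.
B, F → E lies within R1.
C → D lies within R1.
E → F lies within R1.
E, H → B lies within R1.
D, G → C lies within R1.
Every dependency is enforceable on the fragments, so the decomposition is dependency-preserving.

none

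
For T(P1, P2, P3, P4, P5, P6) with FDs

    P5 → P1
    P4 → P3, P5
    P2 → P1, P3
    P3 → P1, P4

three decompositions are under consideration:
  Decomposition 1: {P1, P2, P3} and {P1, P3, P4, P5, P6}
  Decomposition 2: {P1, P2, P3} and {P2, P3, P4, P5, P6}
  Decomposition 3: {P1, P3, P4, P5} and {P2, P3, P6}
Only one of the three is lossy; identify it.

Decomposition 1: common = {P1, P3}, closure = {P1, P3, P4, P5} → lossy.
Decomposition 2: common = {P2, P3}, closure = {P1, P2, P3, P4, P5} → lossless.
Decomposition 3: common = {P3}, closure = {P1, P3, P4, P5} → lossless.

Decomposition 1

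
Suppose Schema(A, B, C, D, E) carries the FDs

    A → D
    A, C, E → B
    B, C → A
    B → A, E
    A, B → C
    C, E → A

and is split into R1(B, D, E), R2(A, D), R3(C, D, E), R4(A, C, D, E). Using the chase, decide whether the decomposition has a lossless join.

No

Chase test. Columns are A, B, C, D, E; row i has aⱼ where attribute j ∈ Ri, else bᵢⱼ.
Initial tableau (one row per fragment):
  row 1: b11 a2 b13 a4 a5
  row 2: a1 b22 b23 a4 b25
  row 3: b31 b32 a3 a4 a5
  row 4: a1 b42 a3 a4 a5
Rows 3 and 4 agree on C, E; apply C, E→A and equate their A entries.
Rows 3 and 4 agree on A, C, E; apply A, C, E→B and equate their B entries.
No row becomes fully distinguished — the join is lossy.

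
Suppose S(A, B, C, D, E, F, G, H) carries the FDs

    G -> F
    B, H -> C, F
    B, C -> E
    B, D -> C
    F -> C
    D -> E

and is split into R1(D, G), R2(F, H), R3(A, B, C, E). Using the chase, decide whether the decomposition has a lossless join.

Chase test. Columns are A, B, C, D, E, F, G, H; row i has aⱼ where attribute j ∈ Ri, else bᵢⱼ.
Initial tableau (one row per fragment):
  row 1: b11 b12 b13 a4 b15 b16 a7 b18
  row 2: b21 b22 b23 b24 b25 a6 b27 a8
  row 3: a1 a2 a3 b34 a5 b36 b37 b38
No row becomes fully distinguished — the join is lossy.

No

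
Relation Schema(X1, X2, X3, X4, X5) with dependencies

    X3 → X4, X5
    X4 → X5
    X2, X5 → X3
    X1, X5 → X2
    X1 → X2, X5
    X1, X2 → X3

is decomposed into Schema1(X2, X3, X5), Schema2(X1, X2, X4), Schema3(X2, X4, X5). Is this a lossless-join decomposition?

Chase test. Columns are X1, X2, X3, X4, X5; row i has aⱼ where attribute j ∈ Schemai, else bᵢⱼ.
Initial tableau (one row per fragment):
  row 1: b11 a2 a3 b14 a5
  row 2: a1 a2 b23 a4 b25
  row 3: b31 a2 b33 a4 a5
Rows 2 and 3 agree on X4; apply X4→X5 and equate their X5 entries.
Rows 1 and 2 agree on X2, X5; apply X2, X5→X3 and equate their X3 entries.
Rows 1 and 3 agree on X2, X5; apply X2, X5→X3 and equate their X3 entries.
Rows 1 and 2 agree on X3; apply X3→X4, X5 and equate their X4, X5 entries.
Row 2 is now all distinguished symbols — the join is lossless.

Yes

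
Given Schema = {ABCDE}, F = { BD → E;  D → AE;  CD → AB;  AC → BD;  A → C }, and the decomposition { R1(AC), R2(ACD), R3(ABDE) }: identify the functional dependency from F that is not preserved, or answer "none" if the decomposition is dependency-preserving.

none

BD → E lies within R3.
D → AE lies within R3.
CD → AB: restricted closure across fragments reaches AB.
AC → BD: restricted closure across fragments reaches BD.
A → C lies within R1.
Every dependency is enforceable on the fragments, so the decomposition is dependency-preserving.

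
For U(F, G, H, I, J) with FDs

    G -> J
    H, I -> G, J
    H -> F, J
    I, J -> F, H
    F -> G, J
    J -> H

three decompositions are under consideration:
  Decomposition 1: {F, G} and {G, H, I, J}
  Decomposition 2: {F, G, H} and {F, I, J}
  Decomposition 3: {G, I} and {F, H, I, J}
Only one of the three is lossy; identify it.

Decomposition 1: common = {G}, closure = {F, G, H, J} → lossless.
Decomposition 2: common = {F}, closure = {F, G, H, J} → lossless.
Decomposition 3: common = {I}, closure = {I} → lossy.

Decomposition 3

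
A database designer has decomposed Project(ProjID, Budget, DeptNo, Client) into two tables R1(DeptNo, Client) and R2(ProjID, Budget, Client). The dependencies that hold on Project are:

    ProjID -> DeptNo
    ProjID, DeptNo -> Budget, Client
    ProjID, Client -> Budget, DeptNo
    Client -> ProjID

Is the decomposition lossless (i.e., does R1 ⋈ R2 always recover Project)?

Yes

Common attributes: R1 ∩ R2 = {Client}.
Closure of {Client}: Client → ProjID applies, adding ProjID; ProjID → DeptNo applies, adding DeptNo; ProjID, DeptNo → Budget, Client applies, adding Budget. So (Client)⁺ = {ProjID, Budget, DeptNo, Client}.
This closure contains every attribute of R1, so R1 ∩ R2 → R1. The join is lossless.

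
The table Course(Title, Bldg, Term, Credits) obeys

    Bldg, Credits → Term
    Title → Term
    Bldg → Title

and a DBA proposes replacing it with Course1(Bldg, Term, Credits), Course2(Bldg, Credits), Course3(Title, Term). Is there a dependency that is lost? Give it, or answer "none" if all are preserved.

Check Bldg → Title: no single fragment contains all of {Title, Bldg}, and the restricted closure of {Bldg} across the fragments never reaches {Title}.
Bldg, Credits → Term is preserved.
Title → Term is preserved.

Bldg → Title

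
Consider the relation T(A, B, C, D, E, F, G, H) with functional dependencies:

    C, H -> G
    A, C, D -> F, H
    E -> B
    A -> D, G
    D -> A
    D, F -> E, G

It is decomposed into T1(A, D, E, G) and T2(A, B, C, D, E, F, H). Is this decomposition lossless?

Common attributes: T1 ∩ T2 = {A, D, E}.
Closure of {A, D, E}: E → B applies, adding B; A → D, G applies, adding G. So (A, D, E)⁺ = {A, B, D, E, G}.
This closure contains every attribute of T1, so T1 ∩ T2 → T1. The join is lossless.

Yes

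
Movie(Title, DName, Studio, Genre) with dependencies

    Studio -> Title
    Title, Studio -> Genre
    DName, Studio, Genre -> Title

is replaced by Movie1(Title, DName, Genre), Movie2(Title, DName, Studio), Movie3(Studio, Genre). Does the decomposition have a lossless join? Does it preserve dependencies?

lossless and dependency-preserving

Lossless test (chase): Rows 2 and 3 agree on Studio; apply Studio→Title and equate their Title entries. Rows 2 and 3 agree on Title, Studio; apply Title, Studio→Genre and equate their Genre entries. Row 2 is now all distinguished symbols — the join is lossless.
Dependency preservation: Title, Studio → Genre; DName, Studio, Genre → Title are not contained in any single fragment, but the restricted closure of each left-hand side across the fragments still reaches the right-hand side; the remaining FDs each lie inside some fragment. All dependencies are preserved.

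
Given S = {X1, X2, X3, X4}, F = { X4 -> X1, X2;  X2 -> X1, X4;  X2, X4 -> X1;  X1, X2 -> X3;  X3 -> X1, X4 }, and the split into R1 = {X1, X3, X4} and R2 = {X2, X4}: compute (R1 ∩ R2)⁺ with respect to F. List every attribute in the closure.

R1 ∩ R2 = {X4}.
X4 → X1, X2 applies, adding X1, X2
X1, X2 → X3 applies, adding X3
Closure: {X1, X2, X3, X4}.

X1, X2, X3, X4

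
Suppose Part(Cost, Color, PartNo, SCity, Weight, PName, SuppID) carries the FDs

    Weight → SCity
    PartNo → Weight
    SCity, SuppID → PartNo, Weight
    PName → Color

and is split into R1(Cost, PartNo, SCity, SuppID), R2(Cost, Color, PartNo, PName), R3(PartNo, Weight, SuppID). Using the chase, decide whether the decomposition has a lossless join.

Chase test. Columns are Cost, Color, PartNo, SCity, Weight, PName, SuppID; row i has aⱼ where attribute j ∈ Ri, else bᵢⱼ.
Initial tableau (one row per fragment):
  row 1: a1 b12 a3 a4 b15 b16 a7
  row 2: a1 a2 a3 b24 b25 a6 b27
  row 3: b31 b32 a3 b34 a5 b36 a7
Rows 1 and 2 agree on PartNo; apply PartNo→Weight and equate their Weight entries.
Rows 1 and 3 agree on PartNo; apply PartNo→Weight and equate their Weight entries.
Rows 1 and 2 agree on Weight; apply Weight→SCity and equate their SCity entries.
Rows 1 and 3 agree on Weight; apply Weight→SCity and equate their SCity entries.
No row becomes fully distinguished — the join is lossy.

No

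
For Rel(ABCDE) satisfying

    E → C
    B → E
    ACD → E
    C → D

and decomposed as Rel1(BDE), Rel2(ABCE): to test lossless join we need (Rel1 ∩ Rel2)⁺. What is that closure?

BCDE

Rel1 ∩ Rel2 = {BE}.
E → C applies, adding C
C → D applies, adding D
Closure: {BCDE}.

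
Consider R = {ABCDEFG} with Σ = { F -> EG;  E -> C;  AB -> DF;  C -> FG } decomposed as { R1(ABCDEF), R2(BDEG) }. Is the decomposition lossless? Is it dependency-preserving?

lossless and dependency-preserving

Lossless test: (BDE)⁺ = {BCDEFG}, which contains all of one fragment — lossless.
Dependency preservation: F → EG; C → FG are not contained in any single fragment, but the restricted closure of each left-hand side across the fragments still reaches the right-hand side; the remaining FDs each lie inside some fragment. All dependencies are preserved.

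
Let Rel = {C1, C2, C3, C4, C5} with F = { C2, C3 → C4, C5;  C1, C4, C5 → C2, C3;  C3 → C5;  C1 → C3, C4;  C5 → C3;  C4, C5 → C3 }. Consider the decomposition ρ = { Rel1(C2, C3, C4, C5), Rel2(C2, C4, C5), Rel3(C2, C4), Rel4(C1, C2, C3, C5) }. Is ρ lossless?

Chase test. Columns are C1, C2, C3, C4, C5; row i has aⱼ where attribute j ∈ Reli, else bᵢⱼ.
Initial tableau (one row per fragment):
  row 1: b11 a2 a3 a4 a5
  row 2: b21 a2 b23 a4 a5
  row 3: b31 a2 b33 a4 b35
  row 4: a1 a2 a3 b44 a5
Rows 1 and 4 agree on C2, C3; apply C2, C3→C4, C5 and equate their C4, C5 entries.
Rows 1 and 2 agree on C5; apply C5→C3 and equate their C3 entries.
Row 4 is now all distinguished symbols — the join is lossless.

Yes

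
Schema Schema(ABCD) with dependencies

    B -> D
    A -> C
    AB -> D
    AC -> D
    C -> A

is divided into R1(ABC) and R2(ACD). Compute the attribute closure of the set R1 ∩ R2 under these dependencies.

ACD

R1 ∩ R2 = {AC}.
AC → D applies, adding D
Closure: {ACD}.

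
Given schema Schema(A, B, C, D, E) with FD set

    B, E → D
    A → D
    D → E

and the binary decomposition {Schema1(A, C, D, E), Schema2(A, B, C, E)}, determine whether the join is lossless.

Common attributes: Schema1 ∩ Schema2 = {A, C, E}.
Closure of {A, C, E}: A → D applies, adding D. So (A, C, E)⁺ = {A, C, D, E}.
This closure contains every attribute of Schema1, so Schema1 ∩ Schema2 → Schema1. The join is lossless.

Yes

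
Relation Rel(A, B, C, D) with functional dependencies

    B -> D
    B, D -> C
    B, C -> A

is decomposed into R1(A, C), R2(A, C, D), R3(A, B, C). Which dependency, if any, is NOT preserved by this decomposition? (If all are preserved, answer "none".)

B -> D

Check B → D: no single fragment contains all of {B, D}, and the restricted closure of {B} across the fragments never reaches {D}.
B, D → C is preserved.
B, C → A is preserved.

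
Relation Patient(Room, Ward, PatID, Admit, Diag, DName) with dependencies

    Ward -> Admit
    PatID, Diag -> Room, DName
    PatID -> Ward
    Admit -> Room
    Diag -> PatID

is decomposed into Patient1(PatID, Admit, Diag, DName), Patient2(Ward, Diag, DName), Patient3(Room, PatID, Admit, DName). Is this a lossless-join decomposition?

Yes

Chase test. Columns are Room, Ward, PatID, Admit, Diag, DName; row i has aⱼ where attribute j ∈ Patienti, else bᵢⱼ.
Initial tableau (one row per fragment):
  row 1: b11 b12 a3 a4 a5 a6
  row 2: b21 a2 b23 b24 a5 a6
  row 3: a1 b32 a3 a4 b35 a6
Rows 1 and 3 agree on PatID; apply PatID→Ward and equate their Ward entries.
Rows 1 and 3 agree on Admit; apply Admit→Room and equate their Room entries.
Rows 1 and 2 agree on Diag; apply Diag→PatID and equate their PatID entries.
Rows 1 and 2 agree on PatID, Diag; apply PatID, Diag→Room, DName and equate their Room, DName entries.
Rows 1 and 2 agree on PatID; apply PatID→Ward and equate their Ward entries.
Rows 1 and 2 agree on Ward; apply Ward→Admit and equate their Admit entries.
Row 1 is now all distinguished symbols — the join is lossless.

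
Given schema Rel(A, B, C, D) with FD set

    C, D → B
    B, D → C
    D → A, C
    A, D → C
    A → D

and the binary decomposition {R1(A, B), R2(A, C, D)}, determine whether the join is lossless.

Yes

Common attributes: R1 ∩ R2 = {A}.
Closure of {A}: A → D applies, adding D; D → A, C applies, adding C; C, D → B applies, adding B. So (A)⁺ = {A, B, C, D}.
This closure contains every attribute of R1, so R1 ∩ R2 → R1. The join is lossless.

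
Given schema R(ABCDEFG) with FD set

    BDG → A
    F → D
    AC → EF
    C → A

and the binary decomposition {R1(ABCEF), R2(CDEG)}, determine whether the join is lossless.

Common attributes: R1 ∩ R2 = {CE}.
Closure of {CE}: C → A applies, adding A; AC → EF applies, adding F; F → D applies, adding D. So (CE)⁺ = {ACDEF}.
The closure contains neither all of R1 = {ABCEF} nor all of R2 = {CDEG}, so the common attributes are not a superkey of either fragment. The join is lossy.

No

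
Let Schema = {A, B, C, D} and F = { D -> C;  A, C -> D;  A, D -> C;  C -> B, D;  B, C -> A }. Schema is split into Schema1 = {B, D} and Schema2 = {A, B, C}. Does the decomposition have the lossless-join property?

Common attributes: Schema1 ∩ Schema2 = {B}.
No dependency enlarges {B}, so (B)⁺ = {B}.
The closure contains neither all of Schema1 = {B, D} nor all of Schema2 = {A, B, C}, so the common attributes are not a superkey of either fragment. The join is lossy.

No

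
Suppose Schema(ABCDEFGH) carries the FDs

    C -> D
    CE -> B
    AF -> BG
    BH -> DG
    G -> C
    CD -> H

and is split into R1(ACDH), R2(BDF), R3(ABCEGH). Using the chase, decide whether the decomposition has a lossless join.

Chase test. Columns are ABCDEFGH; row i has aⱼ where attribute j ∈ Ri, else bᵢⱼ.
Initial tableau (one row per fragment):
  row 1: a1 b12 a3 a4 b15 b16 b17 a8
  row 2: b21 a2 b23 a4 b25 a6 b27 b28
  row 3: a1 a2 a3 b34 a5 b36 a7 a8
Rows 1 and 3 agree on C; apply C→D and equate their D entries.
No row becomes fully distinguished — the join is lossy.

No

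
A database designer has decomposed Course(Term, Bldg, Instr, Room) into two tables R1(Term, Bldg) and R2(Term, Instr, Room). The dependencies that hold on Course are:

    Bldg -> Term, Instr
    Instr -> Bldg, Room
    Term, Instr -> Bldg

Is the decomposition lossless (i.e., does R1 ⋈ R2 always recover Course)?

No

Common attributes: R1 ∩ R2 = {Term}.
No dependency enlarges {Term}, so (Term)⁺ = {Term}.
The closure contains neither all of R1 = {Term, Bldg} nor all of R2 = {Term, Instr, Room}, so the common attributes are not a superkey of either fragment. The join is lossy.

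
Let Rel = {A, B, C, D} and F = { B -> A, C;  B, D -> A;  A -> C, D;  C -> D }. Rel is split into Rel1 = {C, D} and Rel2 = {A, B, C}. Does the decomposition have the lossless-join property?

Common attributes: Rel1 ∩ Rel2 = {C}.
Closure of {C}: C → D applies, adding D. So (C)⁺ = {C, D}.
This closure contains every attribute of Rel1, so Rel1 ∩ Rel2 → Rel1. The join is lossless.

Yes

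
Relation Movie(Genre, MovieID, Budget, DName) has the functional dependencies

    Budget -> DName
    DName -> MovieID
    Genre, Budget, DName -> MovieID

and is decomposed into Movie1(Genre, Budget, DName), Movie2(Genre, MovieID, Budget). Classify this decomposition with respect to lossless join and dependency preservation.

lossless but not dependency-preserving

Lossless test: (Genre, Budget)⁺ = {Genre, MovieID, Budget, DName}, which contains all of one fragment — lossless.
Dependency preservation: the restricted closure of {DName} across the fragments never reaches {MovieID}, so DName → MovieID cannot be enforced without a join — not preserved.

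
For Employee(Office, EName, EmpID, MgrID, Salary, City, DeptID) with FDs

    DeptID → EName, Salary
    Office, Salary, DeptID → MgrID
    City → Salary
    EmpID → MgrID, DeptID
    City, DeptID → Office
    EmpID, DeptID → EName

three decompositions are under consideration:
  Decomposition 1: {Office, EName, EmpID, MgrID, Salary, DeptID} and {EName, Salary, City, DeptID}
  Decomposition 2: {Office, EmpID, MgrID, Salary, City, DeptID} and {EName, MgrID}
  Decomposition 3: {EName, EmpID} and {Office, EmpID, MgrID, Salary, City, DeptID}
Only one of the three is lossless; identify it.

Decomposition 3

Decomposition 1: common = {EName, Salary, DeptID}, closure = {EName, Salary, DeptID} → lossy.
Decomposition 2: common = {MgrID}, closure = {MgrID} → lossy.
Decomposition 3: common = {EmpID}, closure = {EName, EmpID, MgrID, Salary, DeptID} → lossless.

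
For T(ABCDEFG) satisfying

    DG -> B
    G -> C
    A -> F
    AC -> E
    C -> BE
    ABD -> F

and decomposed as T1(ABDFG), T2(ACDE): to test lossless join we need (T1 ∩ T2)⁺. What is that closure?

T1 ∩ T2 = {AD}.
A → F applies, adding F
Closure: {ADF}.

ADF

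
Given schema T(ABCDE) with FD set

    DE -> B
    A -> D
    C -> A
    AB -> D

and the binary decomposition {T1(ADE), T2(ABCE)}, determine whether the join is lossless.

Yes

Common attributes: T1 ∩ T2 = {AE}.
Closure of {AE}: A → D applies, adding D; DE → B applies, adding B. So (AE)⁺ = {ABDE}.
This closure contains every attribute of T1, so T1 ∩ T2 → T1. The join is lossless.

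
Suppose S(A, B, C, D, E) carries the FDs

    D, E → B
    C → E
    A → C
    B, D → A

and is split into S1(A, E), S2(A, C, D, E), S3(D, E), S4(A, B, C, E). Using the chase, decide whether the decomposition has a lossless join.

No

Chase test. Columns are A, B, C, D, E; row i has aⱼ where attribute j ∈ Si, else bᵢⱼ.
Initial tableau (one row per fragment):
  row 1: a1 b12 b13 b14 a5
  row 2: a1 b22 a3 a4 a5
  row 3: b31 b32 b33 a4 a5
  row 4: a1 a2 a3 b44 a5
Rows 2 and 3 agree on D, E; apply D, E→B and equate their B entries.
Rows 1 and 2 agree on A; apply A→C and equate their C entries.
Rows 2 and 3 agree on B, D; apply B, D→A and equate their A entries.
Rows 1 and 3 agree on A; apply A→C and equate their C entries.
No row becomes fully distinguished — the join is lossy.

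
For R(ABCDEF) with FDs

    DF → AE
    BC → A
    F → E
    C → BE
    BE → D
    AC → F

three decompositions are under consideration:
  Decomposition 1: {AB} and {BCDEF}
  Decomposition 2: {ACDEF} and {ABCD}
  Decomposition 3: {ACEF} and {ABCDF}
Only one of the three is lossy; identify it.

Decomposition 1: common = {B}, closure = {B} → lossy.
Decomposition 2: common = {ACD}, closure = {ABCDEF} → lossless.
Decomposition 3: common = {ACF}, closure = {ABCDEF} → lossless.

Decomposition 1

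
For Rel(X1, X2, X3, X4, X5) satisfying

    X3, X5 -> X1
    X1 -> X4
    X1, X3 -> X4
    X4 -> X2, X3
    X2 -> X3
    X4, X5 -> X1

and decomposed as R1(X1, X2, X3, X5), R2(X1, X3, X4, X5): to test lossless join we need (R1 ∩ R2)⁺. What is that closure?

X1, X2, X3, X4, X5

R1 ∩ R2 = {X1, X3, X5}.
X1 → X4 applies, adding X4
X4 → X2, X3 applies, adding X2
Closure: {X1, X2, X3, X4, X5}.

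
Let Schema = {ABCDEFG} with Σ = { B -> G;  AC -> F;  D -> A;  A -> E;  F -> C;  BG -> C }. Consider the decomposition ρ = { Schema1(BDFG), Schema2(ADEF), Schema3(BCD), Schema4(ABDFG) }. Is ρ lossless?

Yes

Chase test. Columns are ABCDEFG; row i has aⱼ where attribute j ∈ Schemai, else bᵢⱼ.
Initial tableau (one row per fragment):
  row 1: b11 a2 b13 a4 b15 a6 a7
  row 2: a1 b22 b23 a4 a5 a6 b27
  row 3: b31 a2 a3 a4 b35 b36 b37
  row 4: a1 a2 b43 a4 b45 a6 a7
Rows 1 and 3 agree on B; apply B→G and equate their G entries.
Rows 1 and 2 agree on D; apply D→A and equate their A entries.
Rows 1 and 3 agree on D; apply D→A and equate their A entries.
Rows 1 and 2 agree on A; apply A→E and equate their E entries.
Rows 1 and 3 agree on A; apply A→E and equate their E entries.
Rows 1 and 4 agree on A; apply A→E and equate their E entries.
Rows 1 and 2 agree on F; apply F→C and equate their C entries.
Rows 1 and 4 agree on F; apply F→C and equate their C entries.
Rows 1 and 3 agree on BG; apply BG→C and equate their C entries.
Rows 1 and 3 agree on AC; apply AC→F and equate their F entries.
Row 1 is now all distinguished symbols — the join is lossless.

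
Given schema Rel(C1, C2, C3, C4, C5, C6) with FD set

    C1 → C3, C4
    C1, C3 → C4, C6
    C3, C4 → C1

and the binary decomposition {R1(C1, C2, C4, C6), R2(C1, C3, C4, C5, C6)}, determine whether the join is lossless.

No

Common attributes: R1 ∩ R2 = {C1, C4, C6}.
Closure of {C1, C4, C6}: C1 → C3, C4 applies, adding C3. So (C1, C4, C6)⁺ = {C1, C3, C4, C6}.
The closure contains neither all of R1 = {C1, C2, C4, C6} nor all of R2 = {C1, C3, C4, C5, C6}, so the common attributes are not a superkey of either fragment. The join is lossy.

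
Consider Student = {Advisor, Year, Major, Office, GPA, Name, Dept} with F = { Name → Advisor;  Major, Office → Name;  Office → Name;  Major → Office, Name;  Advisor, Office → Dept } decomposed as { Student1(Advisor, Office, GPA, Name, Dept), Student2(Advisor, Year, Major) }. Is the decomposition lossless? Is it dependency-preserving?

Lossless test: (Advisor)⁺ = {Advisor}, which is a superkey of neither fragment — lossy.
Dependency preservation: the restricted closure of {Major} across the fragments never reaches {Office, Name}, so Major → Office, Name cannot be enforced without a join — not preserved.

lossy and not dependency-preserving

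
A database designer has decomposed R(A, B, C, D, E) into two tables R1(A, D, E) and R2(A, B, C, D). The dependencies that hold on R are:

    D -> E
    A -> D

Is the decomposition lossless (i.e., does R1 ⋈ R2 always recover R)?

Common attributes: R1 ∩ R2 = {A, D}.
Closure of {A, D}: D → E applies, adding E. So (A, D)⁺ = {A, D, E}.
This closure contains every attribute of R1, so R1 ∩ R2 → R1. The join is lossless.

Yes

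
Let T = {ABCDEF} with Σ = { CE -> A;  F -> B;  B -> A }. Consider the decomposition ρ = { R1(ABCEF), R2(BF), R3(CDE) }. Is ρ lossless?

No

Chase test. Columns are ABCDEF; row i has aⱼ where attribute j ∈ Ri, else bᵢⱼ.
Initial tableau (one row per fragment):
  row 1: a1 a2 a3 b14 a5 a6
  row 2: b21 a2 b23 b24 b25 a6
  row 3: b31 b32 a3 a4 a5 b36
Rows 1 and 3 agree on CE; apply CE→A and equate their A entries.
Rows 1 and 2 agree on B; apply B→A and equate their A entries.
No row becomes fully distinguished — the join is lossy.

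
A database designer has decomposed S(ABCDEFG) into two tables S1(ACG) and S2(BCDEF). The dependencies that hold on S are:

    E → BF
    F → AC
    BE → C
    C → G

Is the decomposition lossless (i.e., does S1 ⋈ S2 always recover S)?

No

Common attributes: S1 ∩ S2 = {C}.
Closure of {C}: C → G applies, adding G. So (C)⁺ = {CG}.
The closure contains neither all of S1 = {ACG} nor all of S2 = {BCDEF}, so the common attributes are not a superkey of either fragment. The join is lossy.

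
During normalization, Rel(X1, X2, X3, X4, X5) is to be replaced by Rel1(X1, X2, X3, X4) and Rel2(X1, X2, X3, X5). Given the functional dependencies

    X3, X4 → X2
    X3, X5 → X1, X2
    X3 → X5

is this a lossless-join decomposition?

Common attributes: Rel1 ∩ Rel2 = {X1, X2, X3}.
Closure of {X1, X2, X3}: X3 → X5 applies, adding X5. So (X1, X2, X3)⁺ = {X1, X2, X3, X5}.
This closure contains every attribute of Rel2, so Rel1 ∩ Rel2 → Rel2. The join is lossless.

Yes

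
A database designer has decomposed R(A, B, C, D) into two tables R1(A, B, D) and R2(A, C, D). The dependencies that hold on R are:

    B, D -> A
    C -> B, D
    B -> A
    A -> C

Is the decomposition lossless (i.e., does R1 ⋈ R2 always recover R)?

Yes

Common attributes: R1 ∩ R2 = {A, D}.
Closure of {A, D}: A → C applies, adding C; C → B, D applies, adding B. So (A, D)⁺ = {A, B, C, D}.
This closure contains every attribute of R1, so R1 ∩ R2 → R1. The join is lossless.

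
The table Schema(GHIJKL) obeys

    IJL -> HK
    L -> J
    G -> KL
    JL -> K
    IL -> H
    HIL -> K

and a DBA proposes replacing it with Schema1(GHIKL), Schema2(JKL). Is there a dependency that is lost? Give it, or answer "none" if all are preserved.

IJL → HK: restricted closure across fragments reaches HK.
L → J lies within Schema2.
G → KL lies within Schema1.
JL → K lies within Schema2.
IL → H lies within Schema1.
HIL → K lies within Schema1.
Every dependency is enforceable on the fragments, so the decomposition is dependency-preserving.

none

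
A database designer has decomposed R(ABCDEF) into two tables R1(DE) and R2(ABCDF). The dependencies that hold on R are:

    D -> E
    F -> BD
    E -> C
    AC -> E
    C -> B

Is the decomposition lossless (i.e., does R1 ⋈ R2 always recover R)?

Yes

Common attributes: R1 ∩ R2 = {D}.
Closure of {D}: D → E applies, adding E; E → C applies, adding C; C → B applies, adding B. So (D)⁺ = {BCDE}.
This closure contains every attribute of R1, so R1 ∩ R2 → R1. The join is lossless.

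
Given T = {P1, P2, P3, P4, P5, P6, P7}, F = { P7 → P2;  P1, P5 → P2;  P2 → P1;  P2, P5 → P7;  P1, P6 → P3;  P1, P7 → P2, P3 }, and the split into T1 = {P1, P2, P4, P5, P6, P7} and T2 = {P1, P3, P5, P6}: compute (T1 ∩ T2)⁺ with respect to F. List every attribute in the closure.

P1, P2, P3, P5, P6, P7

T1 ∩ T2 = {P1, P5, P6}.
P1, P5 → P2 applies, adding P2
P2, P5 → P7 applies, adding P7
P1, P6 → P3 applies, adding P3
Closure: {P1, P2, P3, P5, P6, P7}.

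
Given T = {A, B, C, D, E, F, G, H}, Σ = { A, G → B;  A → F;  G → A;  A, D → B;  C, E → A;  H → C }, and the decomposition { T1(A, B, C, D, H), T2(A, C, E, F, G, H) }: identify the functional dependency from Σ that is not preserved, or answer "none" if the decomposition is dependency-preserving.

Check A, G → B: no single fragment contains all of {A, B, G}, and the restricted closure of {A, G} across the fragments never reaches {B}.
A → F is preserved.
G → A is preserved.
A, D → B is preserved.
C, E → A is preserved.
H → C is preserved.

A, G → B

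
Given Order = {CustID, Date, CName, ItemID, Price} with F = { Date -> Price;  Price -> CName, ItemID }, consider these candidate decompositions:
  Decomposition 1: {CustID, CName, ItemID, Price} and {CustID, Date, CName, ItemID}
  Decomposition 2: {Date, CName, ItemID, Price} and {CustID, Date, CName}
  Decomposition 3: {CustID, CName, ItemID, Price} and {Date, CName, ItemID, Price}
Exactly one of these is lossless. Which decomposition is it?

Decomposition 1: common = {CustID, CName, ItemID}, closure = {CustID, CName, ItemID} → lossy.
Decomposition 2: common = {Date, CName}, closure = {Date, CName, ItemID, Price} → lossless.
Decomposition 3: common = {CName, ItemID, Price}, closure = {CName, ItemID, Price} → lossy.

Decomposition 2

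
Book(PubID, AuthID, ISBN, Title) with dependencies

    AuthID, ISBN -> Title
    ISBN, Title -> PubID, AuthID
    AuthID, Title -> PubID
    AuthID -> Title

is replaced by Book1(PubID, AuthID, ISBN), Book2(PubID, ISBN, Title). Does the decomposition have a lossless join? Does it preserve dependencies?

Lossless test: (PubID, ISBN)⁺ = {PubID, ISBN}, which is a superkey of neither fragment — lossy.
Dependency preservation: the restricted closure of {AuthID, ISBN} across the fragments never reaches {Title}, so AuthID, ISBN → Title cannot be enforced without a join — not preserved.

lossy and not dependency-preserving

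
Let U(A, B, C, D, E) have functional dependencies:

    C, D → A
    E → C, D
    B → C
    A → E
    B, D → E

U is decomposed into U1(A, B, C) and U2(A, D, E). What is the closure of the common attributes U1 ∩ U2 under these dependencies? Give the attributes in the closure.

A, C, D, E

U1 ∩ U2 = {A}.
A → E applies, adding E
E → C, D applies, adding C, D
Closure: {A, C, D, E}.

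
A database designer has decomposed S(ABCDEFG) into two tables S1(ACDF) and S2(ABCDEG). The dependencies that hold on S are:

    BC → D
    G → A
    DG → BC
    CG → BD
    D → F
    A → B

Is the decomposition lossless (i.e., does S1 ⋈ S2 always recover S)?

Common attributes: S1 ∩ S2 = {ACD}.
Closure of {ACD}: D → F applies, adding F; A → B applies, adding B. So (ACD)⁺ = {ABCDF}.
This closure contains every attribute of S1, so S1 ∩ S2 → S1. The join is lossless.

Yes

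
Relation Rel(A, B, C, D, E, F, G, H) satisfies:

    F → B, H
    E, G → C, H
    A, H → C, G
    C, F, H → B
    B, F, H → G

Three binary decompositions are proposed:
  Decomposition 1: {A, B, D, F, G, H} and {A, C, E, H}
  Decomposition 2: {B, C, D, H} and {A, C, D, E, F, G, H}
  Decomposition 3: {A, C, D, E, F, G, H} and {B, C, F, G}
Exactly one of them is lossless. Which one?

Decomposition 3

Decomposition 1: common = {A, H}, closure = {A, C, G, H} → lossy.
Decomposition 2: common = {C, D, H}, closure = {C, D, H} → lossy.
Decomposition 3: common = {C, F, G}, closure = {B, C, F, G, H} → lossless.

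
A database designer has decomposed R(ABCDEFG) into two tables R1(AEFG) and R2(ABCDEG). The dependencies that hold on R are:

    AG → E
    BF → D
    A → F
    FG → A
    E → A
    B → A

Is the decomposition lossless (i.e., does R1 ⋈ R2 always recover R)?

Common attributes: R1 ∩ R2 = {AEG}.
Closure of {AEG}: A → F applies, adding F. So (AEG)⁺ = {AEFG}.
This closure contains every attribute of R1, so R1 ∩ R2 → R1. The join is lossless.

Yes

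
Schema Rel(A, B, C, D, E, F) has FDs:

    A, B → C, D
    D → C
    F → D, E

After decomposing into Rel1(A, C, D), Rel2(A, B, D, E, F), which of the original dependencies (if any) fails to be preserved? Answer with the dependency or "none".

none

A, B → C, D: restricted closure across fragments reaches C, D.
D → C lies within Rel1.
F → D, E lies within Rel2.
Every dependency is enforceable on the fragments, so the decomposition is dependency-preserving.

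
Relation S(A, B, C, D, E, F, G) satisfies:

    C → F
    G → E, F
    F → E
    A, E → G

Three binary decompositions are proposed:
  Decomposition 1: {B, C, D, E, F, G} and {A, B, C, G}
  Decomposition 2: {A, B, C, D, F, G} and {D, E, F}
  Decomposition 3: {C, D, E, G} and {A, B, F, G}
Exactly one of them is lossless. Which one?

Decomposition 1: common = {B, C, G}, closure = {B, C, E, F, G} → lossy.
Decomposition 2: common = {D, F}, closure = {D, E, F} → lossless.
Decomposition 3: common = {G}, closure = {E, F, G} → lossy.

Decomposition 2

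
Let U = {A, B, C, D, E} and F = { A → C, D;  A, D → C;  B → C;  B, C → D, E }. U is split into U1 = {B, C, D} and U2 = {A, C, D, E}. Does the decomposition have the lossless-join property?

Common attributes: U1 ∩ U2 = {C, D}.
No dependency enlarges {C, D}, so (C, D)⁺ = {C, D}.
The closure contains neither all of U1 = {B, C, D} nor all of U2 = {A, C, D, E}, so the common attributes are not a superkey of either fragment. The join is lossy.

No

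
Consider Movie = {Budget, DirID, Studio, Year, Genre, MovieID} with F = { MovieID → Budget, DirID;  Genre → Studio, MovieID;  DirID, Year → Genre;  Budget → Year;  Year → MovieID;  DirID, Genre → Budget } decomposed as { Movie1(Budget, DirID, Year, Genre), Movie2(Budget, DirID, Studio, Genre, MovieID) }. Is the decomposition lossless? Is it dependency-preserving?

Lossless test: (Budget, DirID, Genre)⁺ = {Budget, DirID, Studio, Year, Genre, MovieID}, which contains all of one fragment — lossless.
Dependency preservation: Year → MovieID is not contained in any single fragment, but the restricted closure of its left-hand side across the fragments still reaches the right-hand side; the remaining FDs each lie inside some fragment. All dependencies are preserved.

lossless and dependency-preserving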